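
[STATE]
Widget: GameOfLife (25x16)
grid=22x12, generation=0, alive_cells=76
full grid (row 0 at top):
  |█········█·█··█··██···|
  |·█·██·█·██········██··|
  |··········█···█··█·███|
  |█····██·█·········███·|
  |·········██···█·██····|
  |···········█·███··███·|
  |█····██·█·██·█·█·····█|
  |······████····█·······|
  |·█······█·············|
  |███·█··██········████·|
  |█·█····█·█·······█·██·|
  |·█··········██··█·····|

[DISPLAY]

Gen: 0                   
█········█·█··█··██···   
·█·██·█·██········██··   
··········█···█··█·███   
█····██·█·········███·   
·········██···█·██····   
···········█·███··███·   
█····██·█·██·█·█·····█   
······████····█·······   
·█······█·············   
███·█··██········████·   
█·█····█·█·······█·██·   
·█··········██··█·····   
                         
                         
                         


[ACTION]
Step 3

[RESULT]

Gen: 3                   
·········█············   
·······██········█····   
·········█·····██·····   
········█·█·█·██······   
·········█······█··██·   
······█·█···········██   
······█·██···█······██   
·██·█····█·██·····█·█·   
█·█··█···██·······█·█·   
█·████··█·······█··█··   
█·█·····█·······██····   
·██···················   
                         
                         
                         


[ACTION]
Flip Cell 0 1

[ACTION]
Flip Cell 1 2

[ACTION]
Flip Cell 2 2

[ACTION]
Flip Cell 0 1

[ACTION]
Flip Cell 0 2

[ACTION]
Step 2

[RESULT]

Gen: 5                   
··█·····██············   
··█····█·█······█·····   
··█····█··█···█·█·····   
··········█···█·█···█·   
·······█············█·   
··········█·········█·   
··█·█···███·█·········   
·██··██·····█······█··   
█····██·█████····██·█·   
█··███··█·█·····█··█··   
█·█·██··········███···   
·█····················   
                         
                         
                         


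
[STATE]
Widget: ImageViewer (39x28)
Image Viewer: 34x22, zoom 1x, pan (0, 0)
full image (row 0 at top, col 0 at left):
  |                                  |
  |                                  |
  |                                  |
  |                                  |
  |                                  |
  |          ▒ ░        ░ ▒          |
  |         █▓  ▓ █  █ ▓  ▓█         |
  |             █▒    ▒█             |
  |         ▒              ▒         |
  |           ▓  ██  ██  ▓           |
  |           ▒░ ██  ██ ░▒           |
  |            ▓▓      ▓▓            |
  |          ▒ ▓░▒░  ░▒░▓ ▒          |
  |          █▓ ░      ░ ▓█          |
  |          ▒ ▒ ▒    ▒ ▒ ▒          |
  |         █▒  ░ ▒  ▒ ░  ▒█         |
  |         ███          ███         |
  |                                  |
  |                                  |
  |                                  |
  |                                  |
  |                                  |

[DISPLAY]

                                       
                                       
                                       
                                       
                                       
          ▒ ░        ░ ▒               
         █▓  ▓ █  █ ▓  ▓█              
             █▒    ▒█                  
         ▒              ▒              
           ▓  ██  ██  ▓                
           ▒░ ██  ██ ░▒                
            ▓▓      ▓▓                 
          ▒ ▓░▒░  ░▒░▓ ▒               
          █▓ ░      ░ ▓█               
          ▒ ▒ ▒    ▒ ▒ ▒               
         █▒  ░ ▒  ▒ ░  ▒█              
         ███          ███              
                                       
                                       
                                       
                                       
                                       
                                       
                                       
                                       
                                       
                                       
                                       


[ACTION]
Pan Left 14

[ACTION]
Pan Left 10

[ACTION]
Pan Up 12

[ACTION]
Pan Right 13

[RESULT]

                                       
                                       
                                       
                                       
                                       
        ░ ▒                            
▓ █  █ ▓  ▓█                           
█▒    ▒█                               
           ▒                           
 ██  ██  ▓                             
 ██  ██ ░▒                             
▓      ▓▓                              
░▒░  ░▒░▓ ▒                            
░      ░ ▓█                            
 ▒    ▒ ▒ ▒                            
░ ▒  ▒ ░  ▒█                           
         ███                           
                                       
                                       
                                       
                                       
                                       
                                       
                                       
                                       
                                       
                                       
                                       


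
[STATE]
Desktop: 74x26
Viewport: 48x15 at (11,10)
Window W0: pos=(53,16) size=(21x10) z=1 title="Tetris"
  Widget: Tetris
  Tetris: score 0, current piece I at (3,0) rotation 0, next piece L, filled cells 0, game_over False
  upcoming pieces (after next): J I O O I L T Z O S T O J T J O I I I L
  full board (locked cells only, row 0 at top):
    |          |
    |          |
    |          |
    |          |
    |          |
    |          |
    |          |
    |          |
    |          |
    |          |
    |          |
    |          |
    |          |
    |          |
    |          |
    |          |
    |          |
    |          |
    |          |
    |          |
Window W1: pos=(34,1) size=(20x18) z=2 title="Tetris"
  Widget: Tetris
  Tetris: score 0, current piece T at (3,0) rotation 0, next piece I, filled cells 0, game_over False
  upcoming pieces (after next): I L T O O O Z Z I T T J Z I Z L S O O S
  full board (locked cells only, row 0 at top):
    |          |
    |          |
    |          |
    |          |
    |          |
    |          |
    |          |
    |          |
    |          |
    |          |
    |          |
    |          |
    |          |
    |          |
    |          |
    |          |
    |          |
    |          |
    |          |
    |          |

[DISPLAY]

                       ┃                  ┃     
                       ┃                  ┃     
                       ┃                  ┃     
                       ┃                  ┃     
                       ┃                  ┃     
                       ┃                  ┃     
                       ┃                  ┃━━━━━
                       ┃                  ┃ Tetr
                       ┗━━━━━━━━━━━━━━━━━━┛─────
                                          ┃     
                                          ┃     
                                          ┃     
                                          ┃     
                                          ┃     
                                          ┃     


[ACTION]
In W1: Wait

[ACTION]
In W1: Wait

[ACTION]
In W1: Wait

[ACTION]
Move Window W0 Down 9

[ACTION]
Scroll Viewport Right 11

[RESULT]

            ┃                  ┃                
            ┃                  ┃                
            ┃                  ┃                
            ┃                  ┃                
            ┃                  ┃                
            ┃                  ┃                
            ┃                  ┃━━━━━━━━━━━━━━━━
            ┃                  ┃ Tetris         
            ┗━━━━━━━━━━━━━━━━━━┛────────────────
                               ┃          │Next:
                               ┃          │  ▒  
                               ┃          │▒▒▒  
                               ┃          │     
                               ┃          │     
                               ┃          │     


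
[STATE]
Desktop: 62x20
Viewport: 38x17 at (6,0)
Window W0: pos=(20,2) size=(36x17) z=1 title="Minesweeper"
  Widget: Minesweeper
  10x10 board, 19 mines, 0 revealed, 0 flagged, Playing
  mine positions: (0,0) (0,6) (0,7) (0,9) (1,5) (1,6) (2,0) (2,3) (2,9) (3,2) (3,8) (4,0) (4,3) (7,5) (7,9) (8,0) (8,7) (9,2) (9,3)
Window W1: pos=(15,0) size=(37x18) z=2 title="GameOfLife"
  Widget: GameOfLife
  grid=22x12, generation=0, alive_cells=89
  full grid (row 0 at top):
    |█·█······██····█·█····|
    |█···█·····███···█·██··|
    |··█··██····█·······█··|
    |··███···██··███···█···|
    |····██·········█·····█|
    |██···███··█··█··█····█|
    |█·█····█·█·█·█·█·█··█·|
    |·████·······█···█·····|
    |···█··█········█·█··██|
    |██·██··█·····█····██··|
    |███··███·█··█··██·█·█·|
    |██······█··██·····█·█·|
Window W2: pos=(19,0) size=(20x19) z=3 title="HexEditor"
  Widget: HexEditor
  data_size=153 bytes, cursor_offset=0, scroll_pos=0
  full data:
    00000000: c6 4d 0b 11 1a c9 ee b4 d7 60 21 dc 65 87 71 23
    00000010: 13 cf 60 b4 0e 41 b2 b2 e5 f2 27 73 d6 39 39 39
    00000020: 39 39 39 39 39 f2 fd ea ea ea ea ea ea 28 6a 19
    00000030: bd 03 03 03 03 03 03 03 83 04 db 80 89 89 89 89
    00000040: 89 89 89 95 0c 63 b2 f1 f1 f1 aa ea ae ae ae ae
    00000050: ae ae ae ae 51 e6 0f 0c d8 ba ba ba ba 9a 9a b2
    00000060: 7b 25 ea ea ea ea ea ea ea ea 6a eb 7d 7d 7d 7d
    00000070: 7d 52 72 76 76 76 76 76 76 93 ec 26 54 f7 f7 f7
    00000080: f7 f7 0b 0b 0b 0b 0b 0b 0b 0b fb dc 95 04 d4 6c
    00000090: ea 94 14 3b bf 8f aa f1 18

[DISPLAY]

         ┏━━━┏━━━━━━━━━━━━━━━━━━┓━━━━━
         ┃ Ga┃ HexEditor        ┃     
         ┠───┠──────────────────┨─────
         ┃Gen┃00000000  C6 4d 0b┃     
         ┃█·█┃00000010  13 cf 60┃     
         ┃█··┃00000020  39 39 39┃     
         ┃··█┃00000030  bd 03 03┃     
         ┃··█┃00000040  89 89 89┃     
         ┃···┃00000050  ae ae ae┃     
         ┃██·┃00000060  7b 25 ea┃     
         ┃█·█┃00000070  7d 52 72┃     
         ┃·██┃00000080  f7 f7 0b┃     
         ┃···┃00000090  ea 94 14┃     
         ┃██·┃                  ┃     
         ┃███┃                  ┃     
         ┃██·┃                  ┃     
         ┃   ┃                  ┃     


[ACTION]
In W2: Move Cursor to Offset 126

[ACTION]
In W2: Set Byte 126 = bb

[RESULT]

         ┏━━━┏━━━━━━━━━━━━━━━━━━┓━━━━━
         ┃ Ga┃ HexEditor        ┃     
         ┠───┠──────────────────┨─────
         ┃Gen┃00000000  c6 4d 0b┃     
         ┃█·█┃00000010  13 cf 60┃     
         ┃█··┃00000020  39 39 39┃     
         ┃··█┃00000030  bd 03 03┃     
         ┃··█┃00000040  89 89 89┃     
         ┃···┃00000050  ae ae ae┃     
         ┃██·┃00000060  7b 25 ea┃     
         ┃█·█┃00000070  7d 52 72┃     
         ┃·██┃00000080  f7 f7 0b┃     
         ┃···┃00000090  ea 94 14┃     
         ┃██·┃                  ┃     
         ┃███┃                  ┃     
         ┃██·┃                  ┃     
         ┃   ┃                  ┃     


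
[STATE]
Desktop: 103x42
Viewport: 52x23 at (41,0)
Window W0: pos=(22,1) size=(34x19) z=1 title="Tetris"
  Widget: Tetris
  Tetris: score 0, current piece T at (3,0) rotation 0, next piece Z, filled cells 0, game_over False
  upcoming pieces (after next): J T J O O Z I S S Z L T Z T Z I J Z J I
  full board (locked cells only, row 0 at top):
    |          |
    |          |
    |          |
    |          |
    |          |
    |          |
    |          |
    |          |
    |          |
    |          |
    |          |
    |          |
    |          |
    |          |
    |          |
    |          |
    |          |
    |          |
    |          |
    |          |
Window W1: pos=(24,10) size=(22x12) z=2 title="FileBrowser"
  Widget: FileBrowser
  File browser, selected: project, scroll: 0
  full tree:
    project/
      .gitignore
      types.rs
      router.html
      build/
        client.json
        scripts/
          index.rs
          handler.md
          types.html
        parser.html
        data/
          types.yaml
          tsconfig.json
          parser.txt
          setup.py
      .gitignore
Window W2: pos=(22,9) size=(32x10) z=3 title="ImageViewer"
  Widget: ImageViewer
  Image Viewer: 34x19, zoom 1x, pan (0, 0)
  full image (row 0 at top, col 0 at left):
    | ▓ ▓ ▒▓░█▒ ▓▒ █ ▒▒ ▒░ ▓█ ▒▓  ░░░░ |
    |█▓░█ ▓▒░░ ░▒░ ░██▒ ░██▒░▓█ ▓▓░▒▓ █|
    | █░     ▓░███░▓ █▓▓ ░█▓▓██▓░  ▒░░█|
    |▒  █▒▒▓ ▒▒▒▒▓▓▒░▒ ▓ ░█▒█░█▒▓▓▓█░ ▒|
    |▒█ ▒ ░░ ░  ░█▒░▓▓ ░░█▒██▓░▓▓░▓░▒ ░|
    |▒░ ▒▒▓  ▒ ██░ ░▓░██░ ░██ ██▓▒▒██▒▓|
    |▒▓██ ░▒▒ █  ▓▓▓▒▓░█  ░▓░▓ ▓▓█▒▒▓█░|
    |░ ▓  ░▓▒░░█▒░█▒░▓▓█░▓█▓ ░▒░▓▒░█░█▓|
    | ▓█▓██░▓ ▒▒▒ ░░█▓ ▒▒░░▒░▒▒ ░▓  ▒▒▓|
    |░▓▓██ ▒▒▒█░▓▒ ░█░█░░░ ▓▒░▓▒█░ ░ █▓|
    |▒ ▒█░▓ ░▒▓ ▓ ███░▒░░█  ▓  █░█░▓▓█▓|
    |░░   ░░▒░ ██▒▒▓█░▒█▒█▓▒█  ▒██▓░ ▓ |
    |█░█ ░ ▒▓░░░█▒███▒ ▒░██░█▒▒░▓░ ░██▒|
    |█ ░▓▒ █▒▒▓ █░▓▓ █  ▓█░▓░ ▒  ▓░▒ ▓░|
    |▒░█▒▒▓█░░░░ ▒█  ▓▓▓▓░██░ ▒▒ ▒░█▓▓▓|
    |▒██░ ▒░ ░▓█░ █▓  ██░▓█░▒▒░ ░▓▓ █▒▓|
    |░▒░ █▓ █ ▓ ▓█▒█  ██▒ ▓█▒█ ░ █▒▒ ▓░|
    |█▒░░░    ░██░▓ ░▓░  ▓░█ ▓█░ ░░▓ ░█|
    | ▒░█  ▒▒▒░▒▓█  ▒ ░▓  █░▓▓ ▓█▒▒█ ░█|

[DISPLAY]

                                                    
━━━━━━━━━━━━━━┓                                     
              ┃                                     
──────────────┨                                     
              ┃                                     
              ┃                                     
              ┃                                     
              ┃                                     
              ┃                                     
━━━━━━━━━━━━┓ ┃                                     
            ┃ ┃                                     
────────────┨ ┃                                     
 ▒░ ▓█ ▒▓  ░┃ ┃                                     
 ░██▒░▓█ ▓▓░┃ ┃                                     
▓ ░█▓▓██▓░  ┃ ┃                                     
▓ ░█▒█░█▒▓▓▓┃ ┃                                     
░░█▒██▓░▓▓░▓┃ ┃                                     
█░ ░██ ██▓▒▒┃ ┃                                     
━━━━━━━━━━━━┛ ┃                                     
    ┃━━━━━━━━━┛                                     
    ┃                                               
━━━━┛                                               
                                                    


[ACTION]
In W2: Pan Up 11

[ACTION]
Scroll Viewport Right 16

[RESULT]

                                                    
━━━━┓                                               
    ┃                                               
────┨                                               
    ┃                                               
    ┃                                               
    ┃                                               
    ┃                                               
    ┃                                               
━━┓ ┃                                               
  ┃ ┃                                               
──┨ ┃                                               
 ░┃ ┃                                               
▓░┃ ┃                                               
  ┃ ┃                                               
▓▓┃ ┃                                               
░▓┃ ┃                                               
▒▒┃ ┃                                               
━━┛ ┃                                               
━━━━┛                                               
                                                    
                                                    
                                                    


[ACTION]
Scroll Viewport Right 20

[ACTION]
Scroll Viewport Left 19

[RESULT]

                                                    
━━━━━━━━━━━━━━━━━━━━━━━┓                            
                       ┃                            
───────────────────────┨                            
 │Next:                ┃                            
 │▓▓                   ┃                            
 │ ▓▓                  ┃                            
 │                     ┃                            
 │                     ┃                            
━━━━━━━━━━━━━━━━━━━━━┓ ┃                            
wer                  ┃ ┃                            
─────────────────────┨ ┃                            
▒ ▓▒ █ ▒▒ ▒░ ▓█ ▒▓  ░┃ ┃                            
 ░▒░ ░██▒ ░██▒░▓█ ▓▓░┃ ┃                            
░███░▓ █▓▓ ░█▓▓██▓░  ┃ ┃                            
▒▒▒▓▓▒░▒ ▓ ░█▒█░█▒▓▓▓┃ ┃                            
  ░█▒░▓▓ ░░█▒██▓░▓▓░▓┃ ┃                            
 ██░ ░▓░██░ ░██ ██▓▒▒┃ ┃                            
━━━━━━━━━━━━━━━━━━━━━┛ ┃                            
             ┃━━━━━━━━━┛                            
             ┃                                      
━━━━━━━━━━━━━┛                                      
                                                    


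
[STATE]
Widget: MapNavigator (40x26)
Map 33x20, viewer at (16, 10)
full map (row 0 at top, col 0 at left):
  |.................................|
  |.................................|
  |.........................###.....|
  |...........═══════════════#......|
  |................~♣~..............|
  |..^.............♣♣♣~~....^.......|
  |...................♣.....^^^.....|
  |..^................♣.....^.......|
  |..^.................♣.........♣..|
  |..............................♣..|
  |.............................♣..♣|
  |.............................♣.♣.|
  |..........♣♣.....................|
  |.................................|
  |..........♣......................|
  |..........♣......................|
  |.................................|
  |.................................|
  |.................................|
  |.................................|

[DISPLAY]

                                        
                                        
                                        
    .................................   
    .................................   
    .........................###.....   
    ...........═══════════════#......   
    ................~♣~..............   
    ..^.............♣♣♣~~....^.......   
    ...................♣.....^^^.....   
    ..^................♣.....^.......   
    ..^.................♣.........♣..   
    ..............................♣..   
    ................@............♣..♣   
    .............................♣.♣.   
    ..........♣♣.....................   
    .................................   
    ..........♣......................   
    ..........♣......................   
    .................................   
    .................................   
    .................................   
    .................................   
                                        
                                        
                                        


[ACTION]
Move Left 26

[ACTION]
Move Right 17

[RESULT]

                                        
                                        
                                        
   .................................    
   .................................    
   .........................###.....    
   ...........═══════════════#......    
   ................~♣~..............    
   ..^.............♣♣♣~~....^.......    
   ...................♣.....^^^.....    
   ..^................♣.....^.......    
   ..^.................♣.........♣..    
   ..............................♣..    
   .................@...........♣..♣    
   .............................♣.♣.    
   ..........♣♣.....................    
   .................................    
   ..........♣......................    
   ..........♣......................    
   .................................    
   .................................    
   .................................    
   .................................    
                                        
                                        
                                        


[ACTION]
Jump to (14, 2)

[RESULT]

                                        
                                        
                                        
                                        
                                        
                                        
                                        
                                        
                                        
                                        
                                        
      ................................. 
      ................................. 
      ..............@..........###..... 
      ...........═══════════════#...... 
      ................~♣~.............. 
      ..^.............♣♣♣~~....^....... 
      ...................♣.....^^^..... 
      ..^................♣.....^....... 
      ..^.................♣.........♣.. 
      ..............................♣.. 
      .............................♣..♣ 
      .............................♣.♣. 
      ..........♣♣..................... 
      ................................. 
      ..........♣...................... 


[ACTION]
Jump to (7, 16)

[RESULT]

             ...........═══════════════#
             ................~♣~........
             ..^.............♣♣♣~~....^.
             ...................♣.....^^
             ..^................♣.....^.
             ..^.................♣......
             ...........................
             ...........................
             ...........................
             ..........♣♣...............
             ...........................
             ..........♣................
             ..........♣................
             .......@...................
             ...........................
             ...........................
             ...........................
                                        
                                        
                                        
                                        
                                        
                                        
                                        
                                        
                                        


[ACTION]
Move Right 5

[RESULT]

        ...........═══════════════#.....
        ................~♣~.............
        ..^.............♣♣♣~~....^......
        ...................♣.....^^^....
        ..^................♣.....^......
        ..^.................♣.........♣.
        ..............................♣.
        .............................♣..
        .............................♣.♣
        ..........♣♣....................
        ................................
        ..........♣.....................
        ..........♣.....................
        ............@...................
        ................................
        ................................
        ................................
                                        
                                        
                                        
                                        
                                        
                                        
                                        
                                        
                                        


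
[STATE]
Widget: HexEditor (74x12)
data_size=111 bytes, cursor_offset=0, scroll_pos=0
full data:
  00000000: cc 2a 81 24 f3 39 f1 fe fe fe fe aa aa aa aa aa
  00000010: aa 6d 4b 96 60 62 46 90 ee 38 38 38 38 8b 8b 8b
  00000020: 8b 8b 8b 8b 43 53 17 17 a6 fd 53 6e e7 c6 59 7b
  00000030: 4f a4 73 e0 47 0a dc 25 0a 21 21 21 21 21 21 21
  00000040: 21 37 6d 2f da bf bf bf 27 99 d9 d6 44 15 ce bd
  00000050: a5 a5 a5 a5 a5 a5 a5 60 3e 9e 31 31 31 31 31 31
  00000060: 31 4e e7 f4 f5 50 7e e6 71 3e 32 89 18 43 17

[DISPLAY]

00000000  CC 2a 81 24 f3 39 f1 fe  fe fe fe aa aa aa aa aa  |.*.$.9.......
00000010  aa 6d 4b 96 60 62 46 90  ee 38 38 38 38 8b 8b 8b  |.mK.`bF..8888
00000020  8b 8b 8b 8b 43 53 17 17  a6 fd 53 6e e7 c6 59 7b  |....CS....Sn.
00000030  4f a4 73 e0 47 0a dc 25  0a 21 21 21 21 21 21 21  |O.s.G..%.!!!!
00000040  21 37 6d 2f da bf bf bf  27 99 d9 d6 44 15 ce bd  |!7m/....'...D
00000050  a5 a5 a5 a5 a5 a5 a5 60  3e 9e 31 31 31 31 31 31  |.......`>.111
00000060  31 4e e7 f4 f5 50 7e e6  71 3e 32 89 18 43 17     |1N...P~.q>2..
                                                                          
                                                                          
                                                                          
                                                                          
                                                                          


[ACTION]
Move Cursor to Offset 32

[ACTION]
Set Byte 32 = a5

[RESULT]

00000000  cc 2a 81 24 f3 39 f1 fe  fe fe fe aa aa aa aa aa  |.*.$.9.......
00000010  aa 6d 4b 96 60 62 46 90  ee 38 38 38 38 8b 8b 8b  |.mK.`bF..8888
00000020  A5 8b 8b 8b 43 53 17 17  a6 fd 53 6e e7 c6 59 7b  |....CS....Sn.
00000030  4f a4 73 e0 47 0a dc 25  0a 21 21 21 21 21 21 21  |O.s.G..%.!!!!
00000040  21 37 6d 2f da bf bf bf  27 99 d9 d6 44 15 ce bd  |!7m/....'...D
00000050  a5 a5 a5 a5 a5 a5 a5 60  3e 9e 31 31 31 31 31 31  |.......`>.111
00000060  31 4e e7 f4 f5 50 7e e6  71 3e 32 89 18 43 17     |1N...P~.q>2..
                                                                          
                                                                          
                                                                          
                                                                          
                                                                          


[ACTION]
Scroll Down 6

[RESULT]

00000060  31 4e e7 f4 f5 50 7e e6  71 3e 32 89 18 43 17     |1N...P~.q>2..
                                                                          
                                                                          
                                                                          
                                                                          
                                                                          
                                                                          
                                                                          
                                                                          
                                                                          
                                                                          
                                                                          


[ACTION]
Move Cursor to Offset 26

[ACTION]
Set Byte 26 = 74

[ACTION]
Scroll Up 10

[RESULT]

00000000  cc 2a 81 24 f3 39 f1 fe  fe fe fe aa aa aa aa aa  |.*.$.9.......
00000010  aa 6d 4b 96 60 62 46 90  ee 38 74 38 38 8b 8b 8b  |.mK.`bF..8t88
00000020  a5 8b 8b 8b 43 53 17 17  a6 fd 53 6e e7 c6 59 7b  |....CS....Sn.
00000030  4f a4 73 e0 47 0a dc 25  0a 21 21 21 21 21 21 21  |O.s.G..%.!!!!
00000040  21 37 6d 2f da bf bf bf  27 99 d9 d6 44 15 ce bd  |!7m/....'...D
00000050  a5 a5 a5 a5 a5 a5 a5 60  3e 9e 31 31 31 31 31 31  |.......`>.111
00000060  31 4e e7 f4 f5 50 7e e6  71 3e 32 89 18 43 17     |1N...P~.q>2..
                                                                          
                                                                          
                                                                          
                                                                          
                                                                          


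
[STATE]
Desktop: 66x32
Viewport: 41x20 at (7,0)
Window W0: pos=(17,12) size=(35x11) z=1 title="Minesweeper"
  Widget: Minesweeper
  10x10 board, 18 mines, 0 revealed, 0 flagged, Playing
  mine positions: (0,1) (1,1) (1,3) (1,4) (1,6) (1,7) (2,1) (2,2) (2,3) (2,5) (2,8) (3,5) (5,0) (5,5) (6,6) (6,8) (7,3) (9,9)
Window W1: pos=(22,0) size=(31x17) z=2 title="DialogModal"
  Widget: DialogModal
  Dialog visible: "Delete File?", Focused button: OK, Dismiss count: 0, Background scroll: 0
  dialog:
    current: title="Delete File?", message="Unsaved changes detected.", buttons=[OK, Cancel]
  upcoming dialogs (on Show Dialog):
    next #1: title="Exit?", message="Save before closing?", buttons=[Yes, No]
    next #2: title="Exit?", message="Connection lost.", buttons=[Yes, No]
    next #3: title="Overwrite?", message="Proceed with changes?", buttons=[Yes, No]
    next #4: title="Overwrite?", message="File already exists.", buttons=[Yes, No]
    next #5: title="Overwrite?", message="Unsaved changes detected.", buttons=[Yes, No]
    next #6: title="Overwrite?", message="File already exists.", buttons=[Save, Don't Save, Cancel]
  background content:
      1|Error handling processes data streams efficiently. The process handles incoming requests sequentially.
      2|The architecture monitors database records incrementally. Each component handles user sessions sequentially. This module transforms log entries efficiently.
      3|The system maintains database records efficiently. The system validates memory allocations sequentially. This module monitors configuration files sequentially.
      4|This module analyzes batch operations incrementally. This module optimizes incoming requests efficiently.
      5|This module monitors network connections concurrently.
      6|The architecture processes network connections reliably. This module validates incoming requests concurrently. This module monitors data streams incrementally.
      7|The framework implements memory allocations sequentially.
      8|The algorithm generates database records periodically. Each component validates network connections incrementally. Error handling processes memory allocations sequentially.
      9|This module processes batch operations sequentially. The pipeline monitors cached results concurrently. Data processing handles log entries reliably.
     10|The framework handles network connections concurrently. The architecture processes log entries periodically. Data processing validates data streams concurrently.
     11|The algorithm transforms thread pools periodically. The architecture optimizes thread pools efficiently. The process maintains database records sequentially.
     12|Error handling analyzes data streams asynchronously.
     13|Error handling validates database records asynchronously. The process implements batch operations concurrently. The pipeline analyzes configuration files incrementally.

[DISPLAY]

               ┏━━━━━━━━━━━━━━━━━━━━━━━━━
               ┃ DialogModal             
               ┠─────────────────────────
               ┃Error handling processes 
               ┃The architecture monitors
               ┃The system maintains data
               ┃This module analyzes batc
               ┃Th┌──────────────────────
               ┃Th│      Delete File?    
               ┃Th│Unsaved changes detect
               ┃Th│     [OK]  Cancel     
               ┃Th└──────────────────────
          ┏━━━━┃The framework handles net
          ┃ Min┃The algorithm transforms 
          ┠────┃Error handling analyzes d
          ┃■■■■┃Error handling validates 
          ┃■■■■┗━━━━━━━━━━━━━━━━━━━━━━━━━
          ┃■■■■■■■■■■                    
          ┃■■■■■■■■■■                    
          ┃■■■■■■■■■■                    


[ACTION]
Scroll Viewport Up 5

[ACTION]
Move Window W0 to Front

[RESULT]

               ┏━━━━━━━━━━━━━━━━━━━━━━━━━
               ┃ DialogModal             
               ┠─────────────────────────
               ┃Error handling processes 
               ┃The architecture monitors
               ┃The system maintains data
               ┃This module analyzes batc
               ┃Th┌──────────────────────
               ┃Th│      Delete File?    
               ┃Th│Unsaved changes detect
               ┃Th│     [OK]  Cancel     
               ┃Th└──────────────────────
          ┏━━━━━━━━━━━━━━━━━━━━━━━━━━━━━━
          ┃ Minesweeper                  
          ┠──────────────────────────────
          ┃■■■■■■■■■■                    
          ┃■■■■■■■■■■                    
          ┃■■■■■■■■■■                    
          ┃■■■■■■■■■■                    
          ┃■■■■■■■■■■                    


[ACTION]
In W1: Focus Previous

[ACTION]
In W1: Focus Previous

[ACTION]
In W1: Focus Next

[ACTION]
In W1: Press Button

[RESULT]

               ┏━━━━━━━━━━━━━━━━━━━━━━━━━
               ┃ DialogModal             
               ┠─────────────────────────
               ┃Error handling processes 
               ┃The architecture monitors
               ┃The system maintains data
               ┃This module analyzes batc
               ┃This module monitors netw
               ┃The architecture processe
               ┃The framework implements 
               ┃The algorithm generates d
               ┃This module processes bat
          ┏━━━━━━━━━━━━━━━━━━━━━━━━━━━━━━
          ┃ Minesweeper                  
          ┠──────────────────────────────
          ┃■■■■■■■■■■                    
          ┃■■■■■■■■■■                    
          ┃■■■■■■■■■■                    
          ┃■■■■■■■■■■                    
          ┃■■■■■■■■■■                    


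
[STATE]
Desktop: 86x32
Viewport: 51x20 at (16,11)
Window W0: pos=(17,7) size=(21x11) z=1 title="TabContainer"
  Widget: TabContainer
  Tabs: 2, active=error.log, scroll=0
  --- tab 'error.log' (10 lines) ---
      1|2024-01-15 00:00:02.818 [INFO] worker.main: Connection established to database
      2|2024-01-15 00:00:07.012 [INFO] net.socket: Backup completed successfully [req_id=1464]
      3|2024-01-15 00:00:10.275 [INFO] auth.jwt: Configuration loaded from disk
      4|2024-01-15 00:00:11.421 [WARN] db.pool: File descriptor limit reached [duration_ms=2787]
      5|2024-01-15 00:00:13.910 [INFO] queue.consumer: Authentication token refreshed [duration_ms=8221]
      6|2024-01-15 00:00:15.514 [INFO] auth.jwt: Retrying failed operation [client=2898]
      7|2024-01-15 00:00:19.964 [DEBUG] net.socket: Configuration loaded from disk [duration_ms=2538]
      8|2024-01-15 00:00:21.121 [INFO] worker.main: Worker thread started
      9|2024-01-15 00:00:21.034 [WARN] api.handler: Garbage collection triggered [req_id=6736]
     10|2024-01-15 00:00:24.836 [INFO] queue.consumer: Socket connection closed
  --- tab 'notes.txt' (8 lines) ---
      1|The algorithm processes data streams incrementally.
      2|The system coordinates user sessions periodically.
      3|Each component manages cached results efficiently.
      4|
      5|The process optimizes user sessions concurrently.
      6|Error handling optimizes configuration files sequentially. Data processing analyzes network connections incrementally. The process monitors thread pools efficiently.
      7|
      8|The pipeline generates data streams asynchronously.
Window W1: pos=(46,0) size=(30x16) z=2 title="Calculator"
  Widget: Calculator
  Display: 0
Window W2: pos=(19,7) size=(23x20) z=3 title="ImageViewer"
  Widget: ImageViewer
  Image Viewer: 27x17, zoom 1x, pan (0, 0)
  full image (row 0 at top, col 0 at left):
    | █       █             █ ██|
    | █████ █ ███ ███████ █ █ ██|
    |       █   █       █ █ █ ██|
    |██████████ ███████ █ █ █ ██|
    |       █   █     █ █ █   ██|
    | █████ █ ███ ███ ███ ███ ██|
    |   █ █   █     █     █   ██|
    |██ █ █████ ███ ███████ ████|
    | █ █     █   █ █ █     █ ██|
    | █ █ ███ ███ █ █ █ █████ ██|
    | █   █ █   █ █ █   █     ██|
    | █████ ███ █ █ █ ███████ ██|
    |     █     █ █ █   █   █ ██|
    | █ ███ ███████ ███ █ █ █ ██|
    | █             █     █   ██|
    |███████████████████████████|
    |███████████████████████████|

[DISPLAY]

 ┃─┃ █████ █ ███ ███████ ┃    ┃│ 0 │ . │ = │ + │   
 ┃2┃       █   █       █ ┃    ┃├───┼───┼───┼───┤   
 ┃2┃██████████ ███████ █ ┃    ┃│ C │ MC│ MR│ M+│   
 ┃2┃       █   █     █ █ ┃    ┃└───┴───┴───┴───┘   
 ┃2┃ █████ █ ███ ███ ███ ┃    ┗━━━━━━━━━━━━━━━━━━━━
 ┃2┃   █ █   █     █     ┃                         
 ┗━┃██ █ █████ ███ ██████┃                         
   ┃ █ █     █   █ █ █   ┃                         
   ┃ █ █ ███ ███ █ █ █ ██┃                         
   ┃ █   █ █   █ █ █   █ ┃                         
   ┃ █████ ███ █ █ █ ████┃                         
   ┃     █     █ █ █   █ ┃                         
   ┃ █ ███ ███████ ███ █ ┃                         
   ┃ █             █     ┃                         
   ┃█████████████████████┃                         
   ┗━━━━━━━━━━━━━━━━━━━━━┛                         
                                                   
                                                   
                                                   
                                                   


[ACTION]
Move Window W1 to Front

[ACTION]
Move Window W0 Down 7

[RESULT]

   ┃ █████ █ ███ ███████ ┃    ┃│ 0 │ . │ = │ + │   
   ┃       █   █       █ ┃    ┃├───┼───┼───┼───┤   
   ┃██████████ ███████ █ ┃    ┃│ C │ MC│ MR│ M+│   
 ┏━┃       █   █     █ █ ┃    ┃└───┴───┴───┴───┘   
 ┃ ┃ █████ █ ███ ███ ███ ┃    ┗━━━━━━━━━━━━━━━━━━━━
 ┠─┃   █ █   █     █     ┃                         
 ┃[┃██ █ █████ ███ ██████┃                         
 ┃─┃ █ █     █   █ █ █   ┃                         
 ┃2┃ █ █ ███ ███ █ █ █ ██┃                         
 ┃2┃ █   █ █   █ █ █   █ ┃                         
 ┃2┃ █████ ███ █ █ █ ████┃                         
 ┃2┃     █     █ █ █   █ ┃                         
 ┃2┃ █ ███ ███████ ███ █ ┃                         
 ┗━┃ █             █     ┃                         
   ┃█████████████████████┃                         
   ┗━━━━━━━━━━━━━━━━━━━━━┛                         
                                                   
                                                   
                                                   
                                                   


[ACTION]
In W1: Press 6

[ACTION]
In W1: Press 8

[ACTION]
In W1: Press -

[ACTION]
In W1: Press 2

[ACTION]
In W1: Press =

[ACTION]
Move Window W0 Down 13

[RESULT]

   ┃ █████ █ ███ ███████ ┃    ┃│ 0 │ . │ = │ + │   
   ┃       █   █       █ ┃    ┃├───┼───┼───┼───┤   
   ┃██████████ ███████ █ ┃    ┃│ C │ MC│ MR│ M+│   
   ┃       █   █     █ █ ┃    ┃└───┴───┴───┴───┘   
   ┃ █████ █ ███ ███ ███ ┃    ┗━━━━━━━━━━━━━━━━━━━━
   ┃   █ █   █     █     ┃                         
   ┃██ █ █████ ███ ██████┃                         
   ┃ █ █     █   █ █ █   ┃                         
   ┃ █ █ ███ ███ █ █ █ ██┃                         
   ┃ █   █ █   █ █ █   █ ┃                         
 ┏━┃ █████ ███ █ █ █ ████┃                         
 ┃ ┃     █     █ █ █   █ ┃                         
 ┠─┃ █ ███ ███████ ███ █ ┃                         
 ┃[┃ █             █     ┃                         
 ┃─┃█████████████████████┃                         
 ┃2┗━━━━━━━━━━━━━━━━━━━━━┛                         
 ┃2024-01-15 00:00:07┃                             
 ┃2024-01-15 00:00:10┃                             
 ┃2024-01-15 00:00:11┃                             
 ┃2024-01-15 00:00:13┃                             
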